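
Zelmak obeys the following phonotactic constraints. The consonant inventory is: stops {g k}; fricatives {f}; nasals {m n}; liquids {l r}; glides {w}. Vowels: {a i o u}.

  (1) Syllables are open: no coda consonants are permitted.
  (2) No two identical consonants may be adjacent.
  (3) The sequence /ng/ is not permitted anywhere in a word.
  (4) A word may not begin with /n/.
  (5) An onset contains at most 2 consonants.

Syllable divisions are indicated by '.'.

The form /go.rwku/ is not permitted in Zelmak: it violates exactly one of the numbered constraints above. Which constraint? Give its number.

5

/go.rwku/: syllable 2 onset /rwk/ has 3 consonants (> 2).
This is a violation of constraint 5: "An onset contains at most 2 consonants."
The remaining constraints (1, 2, 3, 4) are satisfied.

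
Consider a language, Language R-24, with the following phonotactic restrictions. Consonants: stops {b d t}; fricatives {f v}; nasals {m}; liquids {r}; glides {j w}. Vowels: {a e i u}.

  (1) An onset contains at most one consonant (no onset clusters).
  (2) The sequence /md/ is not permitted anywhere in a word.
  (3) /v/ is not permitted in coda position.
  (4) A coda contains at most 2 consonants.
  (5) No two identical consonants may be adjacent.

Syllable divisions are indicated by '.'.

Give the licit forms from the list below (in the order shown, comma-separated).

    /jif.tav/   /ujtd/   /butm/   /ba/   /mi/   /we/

/butm/, /ba/, /mi/, /we/

/jif.tav/ — violates constraint 3: syllable 2 coda contains /v/ → illicit
/ujtd/ — violates constraint 4: syllable 1 coda /jtd/ has 3 consonants (> 2) → illicit
/butm/ — σ1 onset /b/, coda /tm/ (2C) ok → licit
/ba/ — σ1 onset /b/, coda /∅/ ok → licit
/mi/ — σ1 onset /m/, coda /∅/ ok → licit
/we/ — σ1 onset /w/, coda /∅/ ok → licit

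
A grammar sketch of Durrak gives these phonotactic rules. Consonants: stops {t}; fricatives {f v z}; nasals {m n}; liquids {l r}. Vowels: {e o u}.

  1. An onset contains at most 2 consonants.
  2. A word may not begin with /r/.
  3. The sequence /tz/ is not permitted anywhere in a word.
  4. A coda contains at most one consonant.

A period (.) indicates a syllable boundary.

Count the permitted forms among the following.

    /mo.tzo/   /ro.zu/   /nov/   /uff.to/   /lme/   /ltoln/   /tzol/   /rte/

/mo.tzo/ — violates constraint 3: contains banned sequence /tz/ → not permitted
/ro.zu/ — violates constraint 2: word begins with /r/ → not permitted
/nov/ — σ1 onset /n/, coda /v/ ok → permitted
/uff.to/ — violates constraint 4: syllable 1 coda /ff/ has 2 consonants (> 1) → not permitted
/lme/ — σ1 onset /lm/ (2C), coda /∅/ ok → permitted
/ltoln/ — violates constraint 4: syllable 1 coda /ln/ has 2 consonants (> 1) → not permitted
/tzol/ — violates constraint 3: contains banned sequence /tz/ → not permitted
/rte/ — violates constraint 2: word begins with /r/ → not permitted
Permitted: /nov/, /lme/ → 2.

2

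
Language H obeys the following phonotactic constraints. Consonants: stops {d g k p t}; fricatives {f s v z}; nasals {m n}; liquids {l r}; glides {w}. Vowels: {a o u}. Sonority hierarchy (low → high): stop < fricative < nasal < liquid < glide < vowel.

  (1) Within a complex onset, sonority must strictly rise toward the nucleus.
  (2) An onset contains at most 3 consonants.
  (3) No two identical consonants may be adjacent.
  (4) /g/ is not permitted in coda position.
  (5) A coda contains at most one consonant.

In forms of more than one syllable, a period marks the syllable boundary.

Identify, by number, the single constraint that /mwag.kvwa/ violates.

/mwag.kvwa/: syllable 1 coda contains /g/.
This is a violation of constraint 4: "/g/ is not permitted in coda position."
The remaining constraints (1, 2, 3, 5) are satisfied.

4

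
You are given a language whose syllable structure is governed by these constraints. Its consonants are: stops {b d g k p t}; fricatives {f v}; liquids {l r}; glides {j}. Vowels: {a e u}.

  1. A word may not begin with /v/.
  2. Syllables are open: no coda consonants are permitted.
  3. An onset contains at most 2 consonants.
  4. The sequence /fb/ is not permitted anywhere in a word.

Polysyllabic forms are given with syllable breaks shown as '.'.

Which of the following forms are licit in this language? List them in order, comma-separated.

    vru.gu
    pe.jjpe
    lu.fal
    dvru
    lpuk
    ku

vru.gu — violates constraint 1: word begins with /v/ → illicit
pe.jjpe — violates constraint 3: syllable 2 onset /jjp/ has 3 consonants (> 2) → illicit
lu.fal — violates constraint 2: syllable 2 coda /l/ has 1 consonant (> 0) → illicit
dvru — violates constraint 3: syllable 1 onset /dvr/ has 3 consonants (> 2) → illicit
lpuk — violates constraint 2: syllable 1 coda /k/ has 1 consonant (> 0) → illicit
ku — σ1 onset /k/, coda /∅/ ok → licit

ku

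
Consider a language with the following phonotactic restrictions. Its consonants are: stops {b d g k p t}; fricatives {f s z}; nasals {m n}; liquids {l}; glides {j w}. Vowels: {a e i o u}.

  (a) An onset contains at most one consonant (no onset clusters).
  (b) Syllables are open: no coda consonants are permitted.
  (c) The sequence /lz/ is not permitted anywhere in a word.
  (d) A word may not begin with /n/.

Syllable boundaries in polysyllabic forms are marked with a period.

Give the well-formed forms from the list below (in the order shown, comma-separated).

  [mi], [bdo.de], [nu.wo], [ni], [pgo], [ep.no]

[mi]

[mi] — σ1 onset /m/, coda /∅/ ok → well-formed
[bdo.de] — violates constraint (a): syllable 1 onset /bd/ has 2 consonants (> 1) → ill-formed
[nu.wo] — violates constraint (d): word begins with /n/ → ill-formed
[ni] — violates constraint (d): word begins with /n/ → ill-formed
[pgo] — violates constraint (a): syllable 1 onset /pg/ has 2 consonants (> 1) → ill-formed
[ep.no] — violates constraint (b): syllable 1 coda /p/ has 1 consonant (> 0) → ill-formed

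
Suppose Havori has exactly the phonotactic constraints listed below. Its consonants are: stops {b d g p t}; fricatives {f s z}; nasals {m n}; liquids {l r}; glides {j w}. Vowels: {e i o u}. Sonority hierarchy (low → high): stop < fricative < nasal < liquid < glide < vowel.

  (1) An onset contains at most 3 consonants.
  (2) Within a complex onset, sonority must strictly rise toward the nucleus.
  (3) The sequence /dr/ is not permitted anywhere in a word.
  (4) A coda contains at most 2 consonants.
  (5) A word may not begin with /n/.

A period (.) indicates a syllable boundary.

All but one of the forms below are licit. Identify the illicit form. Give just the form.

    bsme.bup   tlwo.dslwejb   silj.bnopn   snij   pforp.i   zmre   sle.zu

tlwo.dslwejb

bsme.bup — σ1 onset /bsm/ (1→2→3 rises), coda /∅/ ok; σ2 onset /b/, coda /p/ ok → licit
tlwo.dslwejb — violates constraint 1: syllable 2 onset /dslw/ has 4 consonants (> 3) → illicit
silj.bnopn — σ1 onset /s/, coda /lj/ (2C) ok; σ2 onset /bn/ (1→3 rises), coda /pn/ (2C) ok → licit
snij — σ1 onset /sn/ (2→3 rises), coda /j/ ok → licit
pforp.i — σ1 onset /pf/ (1→2 rises), coda /rp/ (2C) ok; σ2 onset /∅/, coda /∅/ ok → licit
zmre — σ1 onset /zmr/ (2→3→4 rises), coda /∅/ ok → licit
sle.zu — σ1 onset /sl/ (2→4 rises), coda /∅/ ok; σ2 onset /z/, coda /∅/ ok → licit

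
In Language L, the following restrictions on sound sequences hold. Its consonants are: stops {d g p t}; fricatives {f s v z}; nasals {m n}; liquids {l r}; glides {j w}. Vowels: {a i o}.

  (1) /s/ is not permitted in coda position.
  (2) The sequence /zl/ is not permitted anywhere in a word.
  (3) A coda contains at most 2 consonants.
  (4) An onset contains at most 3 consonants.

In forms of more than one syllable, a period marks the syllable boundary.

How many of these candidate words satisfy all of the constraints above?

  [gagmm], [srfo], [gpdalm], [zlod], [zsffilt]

[gagmm] — violates constraint 3: syllable 1 coda /gmm/ has 3 consonants (> 2) → phonotactically illegal
[srfo] — σ1 onset /srf/ (3C), coda /∅/ ok → phonotactically legal
[gpdalm] — σ1 onset /gpd/ (3C), coda /lm/ (2C) ok → phonotactically legal
[zlod] — violates constraint 2: contains banned sequence /zl/ → phonotactically illegal
[zsffilt] — violates constraint 4: syllable 1 onset /zsff/ has 4 consonants (> 3) → phonotactically illegal
Phonotactically legal: [srfo], [gpdalm] → 2.

2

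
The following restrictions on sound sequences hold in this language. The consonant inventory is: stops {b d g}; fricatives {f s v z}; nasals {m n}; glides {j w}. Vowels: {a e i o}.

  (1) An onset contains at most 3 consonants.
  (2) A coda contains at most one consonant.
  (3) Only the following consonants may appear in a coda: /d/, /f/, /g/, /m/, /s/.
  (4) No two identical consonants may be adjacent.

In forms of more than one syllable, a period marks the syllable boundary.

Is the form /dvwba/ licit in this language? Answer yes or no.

no

/dvwba/ — violates constraint 1: syllable 1 onset /dvwb/ has 4 consonants (> 3) → illicit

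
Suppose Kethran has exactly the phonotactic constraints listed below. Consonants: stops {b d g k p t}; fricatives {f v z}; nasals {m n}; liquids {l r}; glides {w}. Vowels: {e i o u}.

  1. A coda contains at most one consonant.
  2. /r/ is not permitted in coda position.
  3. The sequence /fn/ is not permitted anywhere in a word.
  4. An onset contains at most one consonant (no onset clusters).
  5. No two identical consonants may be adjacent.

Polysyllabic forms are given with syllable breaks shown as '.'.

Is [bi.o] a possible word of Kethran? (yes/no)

[bi.o] — σ1 onset /b/, coda /∅/ ok; σ2 onset /∅/, coda /∅/ ok → licit

yes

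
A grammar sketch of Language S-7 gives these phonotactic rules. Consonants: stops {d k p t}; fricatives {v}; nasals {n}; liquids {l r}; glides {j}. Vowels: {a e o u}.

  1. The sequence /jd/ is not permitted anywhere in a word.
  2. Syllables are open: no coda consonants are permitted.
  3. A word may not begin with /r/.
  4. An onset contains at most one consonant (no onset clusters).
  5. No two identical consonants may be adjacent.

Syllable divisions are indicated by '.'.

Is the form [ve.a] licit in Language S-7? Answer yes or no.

yes

[ve.a] — σ1 onset /v/, coda /∅/ ok; σ2 onset /∅/, coda /∅/ ok → licit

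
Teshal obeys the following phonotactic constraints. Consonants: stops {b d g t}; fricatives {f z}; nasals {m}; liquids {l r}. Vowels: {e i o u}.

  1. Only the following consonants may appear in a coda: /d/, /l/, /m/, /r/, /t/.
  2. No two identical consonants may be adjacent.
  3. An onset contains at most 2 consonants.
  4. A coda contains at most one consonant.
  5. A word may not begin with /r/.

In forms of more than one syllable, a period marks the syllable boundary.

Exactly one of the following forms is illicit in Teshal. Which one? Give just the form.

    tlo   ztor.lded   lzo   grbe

tlo — σ1 onset /tl/ (2C), coda /∅/ ok → licit
ztor.lded — σ1 onset /zt/ (2C), coda /r/ ok; σ2 onset /ld/ (2C), coda /d/ ok → licit
lzo — σ1 onset /lz/ (2C), coda /∅/ ok → licit
grbe — violates constraint 3: syllable 1 onset /grb/ has 3 consonants (> 2) → illicit

grbe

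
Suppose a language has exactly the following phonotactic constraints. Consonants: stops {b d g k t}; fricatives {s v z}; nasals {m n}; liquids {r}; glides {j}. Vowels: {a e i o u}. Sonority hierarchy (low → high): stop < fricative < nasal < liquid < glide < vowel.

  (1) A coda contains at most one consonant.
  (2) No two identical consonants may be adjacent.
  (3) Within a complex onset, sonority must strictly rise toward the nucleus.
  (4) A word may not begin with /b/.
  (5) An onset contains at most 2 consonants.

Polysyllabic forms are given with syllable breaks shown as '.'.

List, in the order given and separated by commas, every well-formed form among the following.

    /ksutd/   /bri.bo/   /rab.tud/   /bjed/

/ksutd/ — violates constraint 1: syllable 1 coda /td/ has 2 consonants (> 1) → ill-formed
/bri.bo/ — violates constraint 4: word begins with /b/ → ill-formed
/rab.tud/ — σ1 onset /r/, coda /b/ ok; σ2 onset /t/, coda /d/ ok → well-formed
/bjed/ — violates constraint 4: word begins with /b/ → ill-formed

/rab.tud/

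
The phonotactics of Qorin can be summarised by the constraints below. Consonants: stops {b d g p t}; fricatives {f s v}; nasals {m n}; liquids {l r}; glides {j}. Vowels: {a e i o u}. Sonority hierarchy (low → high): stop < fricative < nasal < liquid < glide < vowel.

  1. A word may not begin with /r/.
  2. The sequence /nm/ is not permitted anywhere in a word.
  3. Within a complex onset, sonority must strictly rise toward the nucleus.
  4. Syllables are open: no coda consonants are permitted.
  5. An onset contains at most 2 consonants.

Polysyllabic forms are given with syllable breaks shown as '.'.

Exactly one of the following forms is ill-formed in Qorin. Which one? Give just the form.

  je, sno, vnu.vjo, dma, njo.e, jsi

je — σ1 onset /j/, coda /∅/ ok → well-formed
sno — σ1 onset /sn/ (2→3 rises), coda /∅/ ok → well-formed
vnu.vjo — σ1 onset /vn/ (2→3 rises), coda /∅/ ok; σ2 onset /vj/ (2→5 rises), coda /∅/ ok → well-formed
dma — σ1 onset /dm/ (1→3 rises), coda /∅/ ok → well-formed
njo.e — σ1 onset /nj/ (3→5 rises), coda /∅/ ok; σ2 onset /∅/, coda /∅/ ok → well-formed
jsi — violates constraint 3: syllable 1 onset /js/: /j/ (glide, 5) → /s/ (fricative, 2) does not rise → ill-formed

jsi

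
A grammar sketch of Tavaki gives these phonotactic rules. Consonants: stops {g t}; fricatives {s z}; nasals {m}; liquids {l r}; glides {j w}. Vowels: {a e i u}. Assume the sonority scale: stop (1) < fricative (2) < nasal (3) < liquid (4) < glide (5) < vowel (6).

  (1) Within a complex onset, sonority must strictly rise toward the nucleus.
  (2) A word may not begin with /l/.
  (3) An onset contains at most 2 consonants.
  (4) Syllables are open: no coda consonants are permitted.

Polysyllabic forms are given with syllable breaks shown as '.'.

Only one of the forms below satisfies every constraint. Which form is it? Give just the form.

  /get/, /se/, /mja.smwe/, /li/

/se/

/get/ — violates constraint 4: syllable 1 coda /t/ has 1 consonant (> 0) → illicit
/se/ — σ1 onset /s/, coda /∅/ ok → licit
/mja.smwe/ — violates constraint 3: syllable 2 onset /smw/ has 3 consonants (> 2) → illicit
/li/ — violates constraint 2: word begins with /l/ → illicit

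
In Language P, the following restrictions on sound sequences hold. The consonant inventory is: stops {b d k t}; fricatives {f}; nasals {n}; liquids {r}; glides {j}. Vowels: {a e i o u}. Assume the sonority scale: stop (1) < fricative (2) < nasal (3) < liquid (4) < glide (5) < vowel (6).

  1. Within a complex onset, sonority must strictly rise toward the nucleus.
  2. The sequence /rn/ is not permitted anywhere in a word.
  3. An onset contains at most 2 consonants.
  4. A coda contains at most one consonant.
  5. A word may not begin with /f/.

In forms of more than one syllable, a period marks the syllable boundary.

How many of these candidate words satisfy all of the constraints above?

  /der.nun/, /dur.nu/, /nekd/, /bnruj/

/der.nun/ — violates constraint 2: contains banned sequence /rn/ → ill-formed
/dur.nu/ — violates constraint 2: contains banned sequence /rn/ → ill-formed
/nekd/ — violates constraint 4: syllable 1 coda /kd/ has 2 consonants (> 1) → ill-formed
/bnruj/ — violates constraint 3: syllable 1 onset /bnr/ has 3 consonants (> 2) → ill-formed
No form is well-formed → 0.

0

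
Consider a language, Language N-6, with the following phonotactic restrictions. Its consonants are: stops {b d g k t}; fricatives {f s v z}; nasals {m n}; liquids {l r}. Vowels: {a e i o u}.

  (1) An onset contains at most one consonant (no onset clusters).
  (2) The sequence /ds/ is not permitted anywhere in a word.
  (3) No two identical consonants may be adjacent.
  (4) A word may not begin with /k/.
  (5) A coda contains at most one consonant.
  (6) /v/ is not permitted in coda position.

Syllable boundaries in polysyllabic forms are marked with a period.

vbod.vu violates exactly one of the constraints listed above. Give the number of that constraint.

vbod.vu: syllable 1 onset /vb/ has 2 consonants (> 1).
This is a violation of constraint 1: "An onset contains at most one consonant (no onset clusters)."
The remaining constraints (2, 3, 4, 5, 6) are satisfied.

1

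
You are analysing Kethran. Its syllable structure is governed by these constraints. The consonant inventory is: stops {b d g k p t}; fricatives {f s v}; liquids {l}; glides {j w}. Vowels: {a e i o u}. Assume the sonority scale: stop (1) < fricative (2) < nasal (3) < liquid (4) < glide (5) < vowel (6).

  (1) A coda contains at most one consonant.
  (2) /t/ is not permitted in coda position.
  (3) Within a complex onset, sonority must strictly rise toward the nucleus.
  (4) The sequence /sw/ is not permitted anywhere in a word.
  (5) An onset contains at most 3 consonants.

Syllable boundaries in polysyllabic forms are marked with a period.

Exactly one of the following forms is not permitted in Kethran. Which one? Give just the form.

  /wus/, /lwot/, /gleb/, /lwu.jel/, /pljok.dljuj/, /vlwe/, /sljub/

/lwot/

/wus/ — σ1 onset /w/, coda /s/ ok → permitted
/lwot/ — violates constraint 2: syllable 1 coda contains /t/ → not permitted
/gleb/ — σ1 onset /gl/ (1→4 rises), coda /b/ ok → permitted
/lwu.jel/ — σ1 onset /lw/ (4→5 rises), coda /∅/ ok; σ2 onset /j/, coda /l/ ok → permitted
/pljok.dljuj/ — σ1 onset /plj/ (1→4→5 rises), coda /k/ ok; σ2 onset /dlj/ (1→4→5 rises), coda /j/ ok → permitted
/vlwe/ — σ1 onset /vlw/ (2→4→5 rises), coda /∅/ ok → permitted
/sljub/ — σ1 onset /slj/ (2→4→5 rises), coda /b/ ok → permitted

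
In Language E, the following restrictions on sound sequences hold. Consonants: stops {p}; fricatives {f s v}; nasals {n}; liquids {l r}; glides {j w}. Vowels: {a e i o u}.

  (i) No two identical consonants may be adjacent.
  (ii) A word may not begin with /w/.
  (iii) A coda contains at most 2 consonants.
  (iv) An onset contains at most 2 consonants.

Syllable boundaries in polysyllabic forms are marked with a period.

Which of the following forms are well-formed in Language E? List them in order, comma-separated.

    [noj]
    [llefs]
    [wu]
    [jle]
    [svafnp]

[noj], [jle]

[noj] — σ1 onset /n/, coda /j/ ok → well-formed
[llefs] — violates constraint (i): adjacent identical consonants /ll/ → ill-formed
[wu] — violates constraint (ii): word begins with /w/ → ill-formed
[jle] — σ1 onset /jl/ (2C), coda /∅/ ok → well-formed
[svafnp] — violates constraint (iii): syllable 1 coda /fnp/ has 3 consonants (> 2) → ill-formed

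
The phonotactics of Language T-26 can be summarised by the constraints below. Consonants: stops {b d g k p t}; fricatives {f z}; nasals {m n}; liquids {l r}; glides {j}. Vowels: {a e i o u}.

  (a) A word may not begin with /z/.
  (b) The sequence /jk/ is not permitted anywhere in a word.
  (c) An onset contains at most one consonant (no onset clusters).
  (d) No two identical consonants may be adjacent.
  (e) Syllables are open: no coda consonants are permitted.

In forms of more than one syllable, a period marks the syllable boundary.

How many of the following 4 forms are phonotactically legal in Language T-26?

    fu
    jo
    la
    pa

4

fu — σ1 onset /f/, coda /∅/ ok → phonotactically legal
jo — σ1 onset /j/, coda /∅/ ok → phonotactically legal
la — σ1 onset /l/, coda /∅/ ok → phonotactically legal
pa — σ1 onset /p/, coda /∅/ ok → phonotactically legal
Phonotactically legal: fu, jo, la, pa → 4.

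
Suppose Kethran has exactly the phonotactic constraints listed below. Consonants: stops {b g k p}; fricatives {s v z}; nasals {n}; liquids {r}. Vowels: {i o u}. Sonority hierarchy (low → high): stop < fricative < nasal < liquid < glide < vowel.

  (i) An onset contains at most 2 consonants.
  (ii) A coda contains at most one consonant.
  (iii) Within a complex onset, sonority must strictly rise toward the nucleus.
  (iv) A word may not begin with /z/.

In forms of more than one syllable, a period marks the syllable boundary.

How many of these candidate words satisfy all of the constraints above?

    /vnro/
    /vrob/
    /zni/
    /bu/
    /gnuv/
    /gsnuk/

/vnro/ — violates constraint (i): syllable 1 onset /vnr/ has 3 consonants (> 2) → ill-formed
/vrob/ — σ1 onset /vr/ (2→4 rises), coda /b/ ok → well-formed
/zni/ — violates constraint (iv): word begins with /z/ → ill-formed
/bu/ — σ1 onset /b/, coda /∅/ ok → well-formed
/gnuv/ — σ1 onset /gn/ (1→3 rises), coda /v/ ok → well-formed
/gsnuk/ — violates constraint (i): syllable 1 onset /gsn/ has 3 consonants (> 2) → ill-formed
Well-formed: /vrob/, /bu/, /gnuv/ → 3.

3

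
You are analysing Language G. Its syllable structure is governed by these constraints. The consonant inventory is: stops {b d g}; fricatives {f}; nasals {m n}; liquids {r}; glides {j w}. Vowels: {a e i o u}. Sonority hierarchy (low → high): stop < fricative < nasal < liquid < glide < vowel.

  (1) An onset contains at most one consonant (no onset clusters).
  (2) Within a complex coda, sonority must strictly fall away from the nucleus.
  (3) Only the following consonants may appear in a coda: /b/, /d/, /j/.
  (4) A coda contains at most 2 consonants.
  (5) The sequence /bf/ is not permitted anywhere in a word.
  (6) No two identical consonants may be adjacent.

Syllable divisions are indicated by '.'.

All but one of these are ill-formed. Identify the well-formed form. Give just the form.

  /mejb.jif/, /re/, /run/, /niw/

/mejb.jif/ — violates constraint 3: syllable 2 coda contains /f/, which is not a licensed coda consonant → ill-formed
/re/ — σ1 onset /r/, coda /∅/ ok → well-formed
/run/ — violates constraint 3: syllable 1 coda contains /n/, which is not a licensed coda consonant → ill-formed
/niw/ — violates constraint 3: syllable 1 coda contains /w/, which is not a licensed coda consonant → ill-formed

/re/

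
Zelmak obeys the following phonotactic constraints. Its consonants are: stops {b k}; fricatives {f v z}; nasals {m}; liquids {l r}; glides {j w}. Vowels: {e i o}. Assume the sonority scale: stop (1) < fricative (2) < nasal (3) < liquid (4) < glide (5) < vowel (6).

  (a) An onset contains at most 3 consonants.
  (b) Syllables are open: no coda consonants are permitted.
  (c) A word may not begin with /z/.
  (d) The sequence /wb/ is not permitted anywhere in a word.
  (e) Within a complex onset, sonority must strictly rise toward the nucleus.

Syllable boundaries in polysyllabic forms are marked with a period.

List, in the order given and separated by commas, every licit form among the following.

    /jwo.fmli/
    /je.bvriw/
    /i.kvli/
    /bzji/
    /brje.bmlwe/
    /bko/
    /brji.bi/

/i.kvli/, /bzji/, /brji.bi/

/jwo.fmli/ — violates constraint (e): syllable 1 onset /jw/: /j/ (glide, 5) → /w/ (glide, 5) does not rise → illicit
/je.bvriw/ — violates constraint (b): syllable 2 coda /w/ has 1 consonant (> 0) → illicit
/i.kvli/ — σ1 onset /∅/, coda /∅/ ok; σ2 onset /kvl/ (1→2→4 rises), coda /∅/ ok → licit
/bzji/ — σ1 onset /bzj/ (1→2→5 rises), coda /∅/ ok → licit
/brje.bmlwe/ — violates constraint (a): syllable 2 onset /bmlw/ has 4 consonants (> 3) → illicit
/bko/ — violates constraint (e): syllable 1 onset /bk/: /b/ (stop, 1) → /k/ (stop, 1) does not rise → illicit
/brji.bi/ — σ1 onset /brj/ (1→4→5 rises), coda /∅/ ok; σ2 onset /b/, coda /∅/ ok → licit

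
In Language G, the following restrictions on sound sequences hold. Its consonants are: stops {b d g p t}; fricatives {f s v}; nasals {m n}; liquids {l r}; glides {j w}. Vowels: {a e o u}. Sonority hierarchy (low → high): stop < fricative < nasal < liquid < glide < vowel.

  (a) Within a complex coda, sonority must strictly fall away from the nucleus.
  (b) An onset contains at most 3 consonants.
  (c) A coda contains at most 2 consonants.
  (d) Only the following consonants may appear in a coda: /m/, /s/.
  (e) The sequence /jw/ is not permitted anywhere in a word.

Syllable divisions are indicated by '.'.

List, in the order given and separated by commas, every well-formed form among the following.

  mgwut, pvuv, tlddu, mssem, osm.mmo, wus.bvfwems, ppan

mgwut — violates constraint (d): syllable 1 coda contains /t/, which is not a licensed coda consonant → ill-formed
pvuv — violates constraint (d): syllable 1 coda contains /v/, which is not a licensed coda consonant → ill-formed
tlddu — violates constraint (b): syllable 1 onset /tldd/ has 4 consonants (> 3) → ill-formed
mssem — σ1 onset /mss/ (3C), coda /m/ ok → well-formed
osm.mmo — violates constraint (a): syllable 1 coda /sm/: /s/ (fricative, 2) → /m/ (nasal, 3) does not fall → ill-formed
wus.bvfwems — violates constraint (b): syllable 2 onset /bvfw/ has 4 consonants (> 3) → ill-formed
ppan — violates constraint (d): syllable 1 coda contains /n/, which is not a licensed coda consonant → ill-formed

mssem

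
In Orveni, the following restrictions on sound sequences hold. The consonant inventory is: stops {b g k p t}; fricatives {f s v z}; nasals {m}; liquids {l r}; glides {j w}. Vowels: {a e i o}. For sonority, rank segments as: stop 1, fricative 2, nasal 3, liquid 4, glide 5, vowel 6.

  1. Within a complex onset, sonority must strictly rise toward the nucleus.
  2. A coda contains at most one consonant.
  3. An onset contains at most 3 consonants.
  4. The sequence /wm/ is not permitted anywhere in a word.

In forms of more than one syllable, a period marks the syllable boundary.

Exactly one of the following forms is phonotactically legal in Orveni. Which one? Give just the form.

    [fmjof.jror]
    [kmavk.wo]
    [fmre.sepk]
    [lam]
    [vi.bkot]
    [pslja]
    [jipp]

[lam]

[fmjof.jror] — violates constraint 1: syllable 2 onset /jr/: /j/ (glide, 5) → /r/ (liquid, 4) does not rise → phonotactically illegal
[kmavk.wo] — violates constraint 2: syllable 1 coda /vk/ has 2 consonants (> 1) → phonotactically illegal
[fmre.sepk] — violates constraint 2: syllable 2 coda /pk/ has 2 consonants (> 1) → phonotactically illegal
[lam] — σ1 onset /l/, coda /m/ ok → phonotactically legal
[vi.bkot] — violates constraint 1: syllable 2 onset /bk/: /b/ (stop, 1) → /k/ (stop, 1) does not rise → phonotactically illegal
[pslja] — violates constraint 3: syllable 1 onset /pslj/ has 4 consonants (> 3) → phonotactically illegal
[jipp] — violates constraint 2: syllable 1 coda /pp/ has 2 consonants (> 1) → phonotactically illegal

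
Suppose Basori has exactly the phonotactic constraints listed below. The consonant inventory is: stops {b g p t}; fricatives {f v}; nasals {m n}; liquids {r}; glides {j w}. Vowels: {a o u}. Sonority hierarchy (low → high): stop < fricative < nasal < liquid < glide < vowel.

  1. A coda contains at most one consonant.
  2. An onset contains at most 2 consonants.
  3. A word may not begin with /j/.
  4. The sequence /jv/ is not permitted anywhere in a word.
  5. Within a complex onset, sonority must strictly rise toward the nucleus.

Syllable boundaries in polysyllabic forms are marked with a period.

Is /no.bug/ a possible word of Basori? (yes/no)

/no.bug/ — σ1 onset /n/, coda /∅/ ok; σ2 onset /b/, coda /g/ ok → phonotactically legal

yes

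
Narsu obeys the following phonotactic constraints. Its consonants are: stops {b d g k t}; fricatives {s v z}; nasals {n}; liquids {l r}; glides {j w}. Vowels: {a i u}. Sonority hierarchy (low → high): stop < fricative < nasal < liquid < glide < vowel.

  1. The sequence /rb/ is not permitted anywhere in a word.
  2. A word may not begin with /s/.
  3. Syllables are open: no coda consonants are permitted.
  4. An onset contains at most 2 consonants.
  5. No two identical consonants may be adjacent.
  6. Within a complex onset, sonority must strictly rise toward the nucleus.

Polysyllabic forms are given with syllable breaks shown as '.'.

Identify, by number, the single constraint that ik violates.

ik: syllable 1 coda /k/ has 1 consonant (> 0).
This is a violation of constraint 3: "Syllables are open: no coda consonants are permitted."
The remaining constraints (1, 2, 4, 5, 6) are satisfied.

3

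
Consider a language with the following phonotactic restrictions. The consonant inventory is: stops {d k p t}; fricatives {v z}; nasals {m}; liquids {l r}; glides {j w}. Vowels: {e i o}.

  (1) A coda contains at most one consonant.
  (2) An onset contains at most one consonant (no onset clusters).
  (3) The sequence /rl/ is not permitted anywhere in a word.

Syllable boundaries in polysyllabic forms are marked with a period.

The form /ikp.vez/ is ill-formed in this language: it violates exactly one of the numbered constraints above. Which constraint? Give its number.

1

/ikp.vez/: syllable 1 coda /kp/ has 2 consonants (> 1).
This is a violation of constraint 1: "A coda contains at most one consonant."
The remaining constraints (2, 3) are satisfied.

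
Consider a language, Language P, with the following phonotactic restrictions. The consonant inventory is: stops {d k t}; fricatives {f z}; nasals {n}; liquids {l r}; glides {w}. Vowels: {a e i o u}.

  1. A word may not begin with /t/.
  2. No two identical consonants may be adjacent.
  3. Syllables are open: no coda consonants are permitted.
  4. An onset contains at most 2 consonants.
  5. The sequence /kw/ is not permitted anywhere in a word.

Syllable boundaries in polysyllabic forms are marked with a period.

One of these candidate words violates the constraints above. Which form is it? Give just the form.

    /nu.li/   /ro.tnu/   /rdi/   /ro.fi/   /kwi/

/nu.li/ — σ1 onset /n/, coda /∅/ ok; σ2 onset /l/, coda /∅/ ok → permitted
/ro.tnu/ — σ1 onset /r/, coda /∅/ ok; σ2 onset /tn/ (2C), coda /∅/ ok → permitted
/rdi/ — σ1 onset /rd/ (2C), coda /∅/ ok → permitted
/ro.fi/ — σ1 onset /r/, coda /∅/ ok; σ2 onset /f/, coda /∅/ ok → permitted
/kwi/ — violates constraint 5: contains banned sequence /kw/ → not permitted

/kwi/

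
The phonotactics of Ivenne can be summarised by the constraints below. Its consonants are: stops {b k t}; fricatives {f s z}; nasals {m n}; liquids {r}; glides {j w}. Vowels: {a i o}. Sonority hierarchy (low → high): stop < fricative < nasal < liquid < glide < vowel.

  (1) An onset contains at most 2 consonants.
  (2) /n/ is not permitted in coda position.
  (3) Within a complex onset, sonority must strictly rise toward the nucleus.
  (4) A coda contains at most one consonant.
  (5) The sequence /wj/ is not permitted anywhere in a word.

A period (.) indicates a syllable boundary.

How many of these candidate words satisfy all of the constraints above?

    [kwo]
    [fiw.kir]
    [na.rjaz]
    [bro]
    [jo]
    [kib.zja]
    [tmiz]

7

[kwo] — σ1 onset /kw/ (1→5 rises), coda /∅/ ok → phonotactically legal
[fiw.kir] — σ1 onset /f/, coda /w/ ok; σ2 onset /k/, coda /r/ ok → phonotactically legal
[na.rjaz] — σ1 onset /n/, coda /∅/ ok; σ2 onset /rj/ (4→5 rises), coda /z/ ok → phonotactically legal
[bro] — σ1 onset /br/ (1→4 rises), coda /∅/ ok → phonotactically legal
[jo] — σ1 onset /j/, coda /∅/ ok → phonotactically legal
[kib.zja] — σ1 onset /k/, coda /b/ ok; σ2 onset /zj/ (2→5 rises), coda /∅/ ok → phonotactically legal
[tmiz] — σ1 onset /tm/ (1→3 rises), coda /z/ ok → phonotactically legal
Phonotactically legal: [kwo], [fiw.kir], [na.rjaz], [bro], [jo], [kib.zja], [tmiz] → 7.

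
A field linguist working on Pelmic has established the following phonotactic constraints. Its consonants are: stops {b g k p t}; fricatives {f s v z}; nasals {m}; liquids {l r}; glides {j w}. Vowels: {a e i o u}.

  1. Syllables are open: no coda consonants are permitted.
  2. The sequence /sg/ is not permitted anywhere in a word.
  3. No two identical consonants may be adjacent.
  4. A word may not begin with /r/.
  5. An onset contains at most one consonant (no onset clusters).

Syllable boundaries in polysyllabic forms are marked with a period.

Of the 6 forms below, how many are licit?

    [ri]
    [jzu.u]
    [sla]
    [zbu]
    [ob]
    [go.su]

1

[ri] — violates constraint 4: word begins with /r/ → illicit
[jzu.u] — violates constraint 5: syllable 1 onset /jz/ has 2 consonants (> 1) → illicit
[sla] — violates constraint 5: syllable 1 onset /sl/ has 2 consonants (> 1) → illicit
[zbu] — violates constraint 5: syllable 1 onset /zb/ has 2 consonants (> 1) → illicit
[ob] — violates constraint 1: syllable 1 coda /b/ has 1 consonant (> 0) → illicit
[go.su] — σ1 onset /g/, coda /∅/ ok; σ2 onset /s/, coda /∅/ ok → licit
Licit: [go.su] → 1.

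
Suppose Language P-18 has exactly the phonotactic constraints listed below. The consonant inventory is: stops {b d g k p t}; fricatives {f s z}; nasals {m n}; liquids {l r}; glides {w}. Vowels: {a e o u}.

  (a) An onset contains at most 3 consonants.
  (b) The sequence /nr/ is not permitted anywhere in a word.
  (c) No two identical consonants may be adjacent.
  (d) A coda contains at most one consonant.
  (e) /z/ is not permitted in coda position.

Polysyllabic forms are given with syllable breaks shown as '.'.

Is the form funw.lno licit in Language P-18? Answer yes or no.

funw.lno — violates constraint (d): syllable 1 coda /nw/ has 2 consonants (> 1) → illicit

no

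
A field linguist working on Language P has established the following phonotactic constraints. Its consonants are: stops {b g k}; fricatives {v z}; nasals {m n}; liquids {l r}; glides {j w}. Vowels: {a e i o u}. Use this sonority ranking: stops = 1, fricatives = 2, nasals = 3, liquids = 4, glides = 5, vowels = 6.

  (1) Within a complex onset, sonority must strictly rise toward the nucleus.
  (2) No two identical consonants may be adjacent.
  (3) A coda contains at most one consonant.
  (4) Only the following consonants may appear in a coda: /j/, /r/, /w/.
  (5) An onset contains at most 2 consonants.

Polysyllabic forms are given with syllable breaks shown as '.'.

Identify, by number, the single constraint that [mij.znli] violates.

[mij.znli]: syllable 2 onset /znl/ has 3 consonants (> 2).
This is a violation of constraint 5: "An onset contains at most 2 consonants."
The remaining constraints (1, 2, 3, 4) are satisfied.

5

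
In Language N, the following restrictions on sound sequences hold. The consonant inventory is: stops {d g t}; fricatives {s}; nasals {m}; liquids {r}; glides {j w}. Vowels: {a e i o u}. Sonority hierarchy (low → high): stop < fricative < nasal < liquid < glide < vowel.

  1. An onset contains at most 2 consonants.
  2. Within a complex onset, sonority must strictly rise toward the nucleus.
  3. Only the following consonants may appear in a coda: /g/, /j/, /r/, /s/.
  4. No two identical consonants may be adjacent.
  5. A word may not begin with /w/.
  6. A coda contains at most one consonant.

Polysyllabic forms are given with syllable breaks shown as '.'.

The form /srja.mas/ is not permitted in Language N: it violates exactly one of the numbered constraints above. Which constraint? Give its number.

/srja.mas/: syllable 1 onset /srj/ has 3 consonants (> 2).
This is a violation of constraint 1: "An onset contains at most 2 consonants."
The remaining constraints (2, 3, 4, 5, 6) are satisfied.

1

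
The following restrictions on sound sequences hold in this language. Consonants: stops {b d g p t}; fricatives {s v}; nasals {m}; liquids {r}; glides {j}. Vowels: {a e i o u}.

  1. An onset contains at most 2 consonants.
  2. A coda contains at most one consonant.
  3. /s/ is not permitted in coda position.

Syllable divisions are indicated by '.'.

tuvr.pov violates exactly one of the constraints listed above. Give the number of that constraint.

2

tuvr.pov: syllable 1 coda /vr/ has 2 consonants (> 1).
This is a violation of constraint 2: "A coda contains at most one consonant."
The remaining constraints (1, 3) are satisfied.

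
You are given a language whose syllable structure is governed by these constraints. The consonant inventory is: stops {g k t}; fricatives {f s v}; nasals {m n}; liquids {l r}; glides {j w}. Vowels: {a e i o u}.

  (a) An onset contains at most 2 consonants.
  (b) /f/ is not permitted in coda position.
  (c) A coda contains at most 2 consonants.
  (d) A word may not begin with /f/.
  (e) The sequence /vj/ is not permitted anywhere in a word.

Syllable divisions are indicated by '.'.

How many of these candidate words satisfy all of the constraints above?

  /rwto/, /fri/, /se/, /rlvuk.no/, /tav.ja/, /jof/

/rwto/ — violates constraint (a): syllable 1 onset /rwt/ has 3 consonants (> 2) → not permitted
/fri/ — violates constraint (d): word begins with /f/ → not permitted
/se/ — σ1 onset /s/, coda /∅/ ok → permitted
/rlvuk.no/ — violates constraint (a): syllable 1 onset /rlv/ has 3 consonants (> 2) → not permitted
/tav.ja/ — violates constraint (e): contains banned sequence /vj/ → not permitted
/jof/ — violates constraint (b): syllable 1 coda contains /f/ → not permitted
Permitted: /se/ → 1.

1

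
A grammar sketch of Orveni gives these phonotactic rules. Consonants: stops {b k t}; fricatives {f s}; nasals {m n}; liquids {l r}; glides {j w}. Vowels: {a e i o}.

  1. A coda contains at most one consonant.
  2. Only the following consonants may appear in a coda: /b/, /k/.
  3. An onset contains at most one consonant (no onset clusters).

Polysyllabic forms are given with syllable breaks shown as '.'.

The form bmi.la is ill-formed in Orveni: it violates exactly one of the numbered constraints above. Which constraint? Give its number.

3

bmi.la: syllable 1 onset /bm/ has 2 consonants (> 1).
This is a violation of constraint 3: "An onset contains at most one consonant (no onset clusters)."
The remaining constraints (1, 2) are satisfied.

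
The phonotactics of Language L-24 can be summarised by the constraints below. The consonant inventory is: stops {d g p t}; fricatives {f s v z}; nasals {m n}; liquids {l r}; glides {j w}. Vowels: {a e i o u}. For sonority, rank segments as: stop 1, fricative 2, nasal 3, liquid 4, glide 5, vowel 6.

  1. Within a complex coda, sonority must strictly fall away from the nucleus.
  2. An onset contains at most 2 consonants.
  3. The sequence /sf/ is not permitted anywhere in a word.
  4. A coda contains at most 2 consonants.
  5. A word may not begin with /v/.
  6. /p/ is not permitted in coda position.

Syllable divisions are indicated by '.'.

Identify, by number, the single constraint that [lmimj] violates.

[lmimj]: syllable 1 coda /mj/: /m/ (nasal, 3) → /j/ (glide, 5) does not fall.
This is a violation of constraint 1: "Within a complex coda, sonority must strictly fall away from the nucleus."
The remaining constraints (2, 3, 4, 5, 6) are satisfied.

1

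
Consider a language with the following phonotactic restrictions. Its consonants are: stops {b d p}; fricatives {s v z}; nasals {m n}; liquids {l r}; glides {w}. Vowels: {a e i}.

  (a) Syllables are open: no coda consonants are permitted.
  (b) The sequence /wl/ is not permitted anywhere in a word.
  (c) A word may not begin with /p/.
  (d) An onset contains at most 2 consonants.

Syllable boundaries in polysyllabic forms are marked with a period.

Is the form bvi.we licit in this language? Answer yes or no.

bvi.we — σ1 onset /bv/ (2C), coda /∅/ ok; σ2 onset /w/, coda /∅/ ok → licit

yes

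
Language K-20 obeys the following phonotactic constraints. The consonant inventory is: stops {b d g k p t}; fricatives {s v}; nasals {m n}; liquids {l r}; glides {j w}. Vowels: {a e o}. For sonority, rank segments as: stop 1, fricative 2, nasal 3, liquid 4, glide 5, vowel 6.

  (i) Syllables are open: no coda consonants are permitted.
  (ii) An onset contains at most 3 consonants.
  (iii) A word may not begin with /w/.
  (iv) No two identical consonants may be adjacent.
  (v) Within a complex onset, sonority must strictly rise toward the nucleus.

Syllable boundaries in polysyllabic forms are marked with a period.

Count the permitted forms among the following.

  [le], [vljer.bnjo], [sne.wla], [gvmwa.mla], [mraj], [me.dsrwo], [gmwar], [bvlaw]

[le] — σ1 onset /l/, coda /∅/ ok → permitted
[vljer.bnjo] — violates constraint (i): syllable 1 coda /r/ has 1 consonant (> 0) → not permitted
[sne.wla] — violates constraint (v): syllable 2 onset /wl/: /w/ (glide, 5) → /l/ (liquid, 4) does not rise → not permitted
[gvmwa.mla] — violates constraint (ii): syllable 1 onset /gvmw/ has 4 consonants (> 3) → not permitted
[mraj] — violates constraint (i): syllable 1 coda /j/ has 1 consonant (> 0) → not permitted
[me.dsrwo] — violates constraint (ii): syllable 2 onset /dsrw/ has 4 consonants (> 3) → not permitted
[gmwar] — violates constraint (i): syllable 1 coda /r/ has 1 consonant (> 0) → not permitted
[bvlaw] — violates constraint (i): syllable 1 coda /w/ has 1 consonant (> 0) → not permitted
Permitted: [le] → 1.

1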